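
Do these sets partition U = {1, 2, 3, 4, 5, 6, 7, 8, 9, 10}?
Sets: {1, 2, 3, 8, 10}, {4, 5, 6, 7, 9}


A partition requires: (1) non-empty parts, (2) pairwise disjoint, (3) union = U
Parts: {1, 2, 3, 8, 10}, {4, 5, 6, 7, 9}
Union of parts: {1, 2, 3, 4, 5, 6, 7, 8, 9, 10}
U = {1, 2, 3, 4, 5, 6, 7, 8, 9, 10}
All non-empty? True
Pairwise disjoint? True
Covers U? True

Yes, valid partition


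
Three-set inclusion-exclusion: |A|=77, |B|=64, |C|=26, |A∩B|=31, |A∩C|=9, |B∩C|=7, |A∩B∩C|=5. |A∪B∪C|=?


|A∪B∪C| = |A|+|B|+|C| - |A∩B|-|A∩C|-|B∩C| + |A∩B∩C|
= 77+64+26 - 31-9-7 + 5
= 167 - 47 + 5
= 125

|A ∪ B ∪ C| = 125


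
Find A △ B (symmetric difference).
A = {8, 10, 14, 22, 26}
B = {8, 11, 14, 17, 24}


A △ B = (A \ B) ∪ (B \ A) = elements in exactly one of A or B
A \ B = {10, 22, 26}
B \ A = {11, 17, 24}
A △ B = {10, 11, 17, 22, 24, 26}

A △ B = {10, 11, 17, 22, 24, 26}


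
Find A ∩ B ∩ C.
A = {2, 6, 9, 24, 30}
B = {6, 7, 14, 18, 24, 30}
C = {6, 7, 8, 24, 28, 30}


A ∩ B = {6, 24, 30}
(A ∩ B) ∩ C = {6, 24, 30}

A ∩ B ∩ C = {6, 24, 30}


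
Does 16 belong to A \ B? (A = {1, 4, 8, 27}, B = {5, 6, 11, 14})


A = {1, 4, 8, 27}, B = {5, 6, 11, 14}
A \ B = elements in A but not in B
A \ B = {1, 4, 8, 27}
Checking if 16 ∈ A \ B
16 is not in A \ B → False

16 ∉ A \ B


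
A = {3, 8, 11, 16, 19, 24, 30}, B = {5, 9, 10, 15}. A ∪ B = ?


A ∪ B = all elements in A or B (or both)
A = {3, 8, 11, 16, 19, 24, 30}
B = {5, 9, 10, 15}
A ∪ B = {3, 5, 8, 9, 10, 11, 15, 16, 19, 24, 30}

A ∪ B = {3, 5, 8, 9, 10, 11, 15, 16, 19, 24, 30}


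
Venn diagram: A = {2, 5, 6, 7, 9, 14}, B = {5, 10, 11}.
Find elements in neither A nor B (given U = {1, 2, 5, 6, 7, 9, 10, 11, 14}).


A = {2, 5, 6, 7, 9, 14}
B = {5, 10, 11}
Region: in neither A nor B (given U = {1, 2, 5, 6, 7, 9, 10, 11, 14})
Elements: {1}

Elements in neither A nor B (given U = {1, 2, 5, 6, 7, 9, 10, 11, 14}): {1}


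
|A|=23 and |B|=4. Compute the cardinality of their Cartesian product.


|A × B| = |A| × |B|
= 23 × 4
= 92

|A × B| = 92


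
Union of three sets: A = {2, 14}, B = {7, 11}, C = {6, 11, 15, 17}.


A ∪ B = {2, 7, 11, 14}
(A ∪ B) ∪ C = {2, 6, 7, 11, 14, 15, 17}

A ∪ B ∪ C = {2, 6, 7, 11, 14, 15, 17}


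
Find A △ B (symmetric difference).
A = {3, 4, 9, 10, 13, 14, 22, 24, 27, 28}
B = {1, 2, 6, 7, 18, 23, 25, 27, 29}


A △ B = (A \ B) ∪ (B \ A) = elements in exactly one of A or B
A \ B = {3, 4, 9, 10, 13, 14, 22, 24, 28}
B \ A = {1, 2, 6, 7, 18, 23, 25, 29}
A △ B = {1, 2, 3, 4, 6, 7, 9, 10, 13, 14, 18, 22, 23, 24, 25, 28, 29}

A △ B = {1, 2, 3, 4, 6, 7, 9, 10, 13, 14, 18, 22, 23, 24, 25, 28, 29}


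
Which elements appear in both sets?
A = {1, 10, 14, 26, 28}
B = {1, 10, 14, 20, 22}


A ∩ B = elements in both A and B
A = {1, 10, 14, 26, 28}
B = {1, 10, 14, 20, 22}
A ∩ B = {1, 10, 14}

A ∩ B = {1, 10, 14}


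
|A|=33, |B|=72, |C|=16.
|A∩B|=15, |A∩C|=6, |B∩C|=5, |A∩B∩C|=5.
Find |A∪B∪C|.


|A∪B∪C| = |A|+|B|+|C| - |A∩B|-|A∩C|-|B∩C| + |A∩B∩C|
= 33+72+16 - 15-6-5 + 5
= 121 - 26 + 5
= 100

|A ∪ B ∪ C| = 100


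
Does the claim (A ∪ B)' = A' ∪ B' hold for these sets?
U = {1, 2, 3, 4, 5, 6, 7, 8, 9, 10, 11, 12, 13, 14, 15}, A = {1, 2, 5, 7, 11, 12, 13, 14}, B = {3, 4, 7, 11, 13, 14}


LHS: A ∪ B = {1, 2, 3, 4, 5, 7, 11, 12, 13, 14}
(A ∪ B)' = U \ (A ∪ B) = {6, 8, 9, 10, 15}
A' = {3, 4, 6, 8, 9, 10, 15}, B' = {1, 2, 5, 6, 8, 9, 10, 12, 15}
Claimed RHS: A' ∪ B' = {1, 2, 3, 4, 5, 6, 8, 9, 10, 12, 15}
Identity is INVALID: LHS = {6, 8, 9, 10, 15} but the RHS claimed here equals {1, 2, 3, 4, 5, 6, 8, 9, 10, 12, 15}. The correct form is (A ∪ B)' = A' ∩ B'.

Identity is invalid: (A ∪ B)' = {6, 8, 9, 10, 15} but A' ∪ B' = {1, 2, 3, 4, 5, 6, 8, 9, 10, 12, 15}. The correct De Morgan law is (A ∪ B)' = A' ∩ B'.


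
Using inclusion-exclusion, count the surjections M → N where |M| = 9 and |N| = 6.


n = |M| = 9, k = |N| = 6. Surjections via inclusion-exclusion:
S(n,k) = Σ(-1)^i × C(k,i) × (k-i)^n, i=0 to k
i=0: (-1)^0×C(6,0)×6^9 = 10077696
i=1: (-1)^1×C(6,1)×5^9 = -11718750
i=2: (-1)^2×C(6,2)×4^9 = 3932160
i=3: (-1)^3×C(6,3)×3^9 = -393660
i=4: (-1)^4×C(6,4)×2^9 = 7680
i=5: (-1)^5×C(6,5)×1^9 = -6
i=6: (-1)^6×C(6,6)×0^9 = 0
Total = 1905120

Number of surjections = 1905120


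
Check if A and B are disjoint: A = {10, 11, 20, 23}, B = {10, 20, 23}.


Disjoint means A ∩ B = ∅.
A ∩ B = {10, 20, 23}
A ∩ B ≠ ∅, so A and B are NOT disjoint.

No, A and B are not disjoint (A ∩ B = {10, 20, 23})


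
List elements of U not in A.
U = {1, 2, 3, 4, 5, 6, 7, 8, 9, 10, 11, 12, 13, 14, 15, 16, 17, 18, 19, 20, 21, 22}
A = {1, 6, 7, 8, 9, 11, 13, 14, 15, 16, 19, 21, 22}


Aᶜ = U \ A = elements in U but not in A
U = {1, 2, 3, 4, 5, 6, 7, 8, 9, 10, 11, 12, 13, 14, 15, 16, 17, 18, 19, 20, 21, 22}
A = {1, 6, 7, 8, 9, 11, 13, 14, 15, 16, 19, 21, 22}
Aᶜ = {2, 3, 4, 5, 10, 12, 17, 18, 20}

Aᶜ = {2, 3, 4, 5, 10, 12, 17, 18, 20}


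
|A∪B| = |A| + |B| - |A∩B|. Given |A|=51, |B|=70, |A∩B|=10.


|A ∪ B| = |A| + |B| - |A ∩ B|
= 51 + 70 - 10
= 111

|A ∪ B| = 111


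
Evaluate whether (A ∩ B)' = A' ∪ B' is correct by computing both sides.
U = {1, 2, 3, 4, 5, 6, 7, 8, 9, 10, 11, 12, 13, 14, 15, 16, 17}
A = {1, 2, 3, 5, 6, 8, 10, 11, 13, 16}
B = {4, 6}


LHS: A ∩ B = {6}
(A ∩ B)' = U \ (A ∩ B) = {1, 2, 3, 4, 5, 7, 8, 9, 10, 11, 12, 13, 14, 15, 16, 17}
A' = {4, 7, 9, 12, 14, 15, 17}, B' = {1, 2, 3, 5, 7, 8, 9, 10, 11, 12, 13, 14, 15, 16, 17}
Claimed RHS: A' ∪ B' = {1, 2, 3, 4, 5, 7, 8, 9, 10, 11, 12, 13, 14, 15, 16, 17}
Identity is VALID: LHS = RHS = {1, 2, 3, 4, 5, 7, 8, 9, 10, 11, 12, 13, 14, 15, 16, 17} ✓

Identity is valid. (A ∩ B)' = A' ∪ B' = {1, 2, 3, 4, 5, 7, 8, 9, 10, 11, 12, 13, 14, 15, 16, 17}


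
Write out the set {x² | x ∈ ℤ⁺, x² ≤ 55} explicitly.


Checking each candidate:
Condition: positive perfect squares ≤ 55
Result = {1, 4, 9, 16, 25, 36, 49}

{1, 4, 9, 16, 25, 36, 49}


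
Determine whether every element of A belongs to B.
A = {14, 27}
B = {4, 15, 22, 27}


A ⊆ B means every element of A is in B.
Elements in A not in B: {14}
So A ⊄ B.

No, A ⊄ B


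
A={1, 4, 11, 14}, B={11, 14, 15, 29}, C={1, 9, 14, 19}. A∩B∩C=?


A ∩ B = {11, 14}
(A ∩ B) ∩ C = {14}

A ∩ B ∩ C = {14}


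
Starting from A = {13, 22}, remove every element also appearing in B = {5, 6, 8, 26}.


A \ B = elements in A but not in B
A = {13, 22}
B = {5, 6, 8, 26}
Remove from A any elements in B
A \ B = {13, 22}

A \ B = {13, 22}


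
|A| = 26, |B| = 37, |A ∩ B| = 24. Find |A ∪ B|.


|A ∪ B| = |A| + |B| - |A ∩ B|
= 26 + 37 - 24
= 39

|A ∪ B| = 39


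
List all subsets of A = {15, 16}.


|A| = 2, so |P(A)| = 2^2 = 4
Enumerate subsets by cardinality (0 to 2):
∅, {15}, {16}, {15, 16}

P(A) has 4 subsets: ∅, {15}, {16}, {15, 16}


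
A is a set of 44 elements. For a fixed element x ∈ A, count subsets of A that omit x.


Subsets of A avoiding x are subsets of A \ {x}, which has 43 elements.
Count = 2^(n-1) = 2^43
= 8796093022208

Number of subsets avoiding x = 8796093022208


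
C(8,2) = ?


C(n,k) = n! / (k!(n-k)!)
C(8,2) = 8! / (2!6!)
= 28

C(8,2) = 28


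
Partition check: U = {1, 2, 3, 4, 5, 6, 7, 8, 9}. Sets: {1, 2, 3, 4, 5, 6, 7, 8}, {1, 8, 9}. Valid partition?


A partition requires: (1) non-empty parts, (2) pairwise disjoint, (3) union = U
Parts: {1, 2, 3, 4, 5, 6, 7, 8}, {1, 8, 9}
Union of parts: {1, 2, 3, 4, 5, 6, 7, 8, 9}
U = {1, 2, 3, 4, 5, 6, 7, 8, 9}
All non-empty? True
Pairwise disjoint? False
Covers U? True

No, not a valid partition


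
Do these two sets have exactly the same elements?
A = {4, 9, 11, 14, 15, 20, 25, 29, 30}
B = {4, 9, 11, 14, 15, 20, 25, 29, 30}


Two sets are equal iff they have exactly the same elements.
A = {4, 9, 11, 14, 15, 20, 25, 29, 30}
B = {4, 9, 11, 14, 15, 20, 25, 29, 30}
Same elements → A = B

Yes, A = B


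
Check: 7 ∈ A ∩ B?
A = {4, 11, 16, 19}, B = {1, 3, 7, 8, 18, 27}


A = {4, 11, 16, 19}, B = {1, 3, 7, 8, 18, 27}
A ∩ B = elements in both A and B
A ∩ B = ∅
Checking if 7 ∈ A ∩ B
7 is not in A ∩ B → False

7 ∉ A ∩ B


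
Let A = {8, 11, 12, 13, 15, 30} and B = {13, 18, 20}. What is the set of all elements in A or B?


A ∪ B = all elements in A or B (or both)
A = {8, 11, 12, 13, 15, 30}
B = {13, 18, 20}
A ∪ B = {8, 11, 12, 13, 15, 18, 20, 30}

A ∪ B = {8, 11, 12, 13, 15, 18, 20, 30}


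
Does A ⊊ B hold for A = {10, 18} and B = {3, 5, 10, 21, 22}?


A ⊂ B requires: A ⊆ B AND A ≠ B.
A ⊆ B? No
A ⊄ B, so A is not a proper subset.

No, A is not a proper subset of B


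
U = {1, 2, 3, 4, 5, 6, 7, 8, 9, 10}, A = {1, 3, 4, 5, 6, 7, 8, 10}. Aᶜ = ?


Aᶜ = U \ A = elements in U but not in A
U = {1, 2, 3, 4, 5, 6, 7, 8, 9, 10}
A = {1, 3, 4, 5, 6, 7, 8, 10}
Aᶜ = {2, 9}

Aᶜ = {2, 9}


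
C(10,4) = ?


C(n,k) = n! / (k!(n-k)!)
C(10,4) = 10! / (4!6!)
= 210

C(10,4) = 210


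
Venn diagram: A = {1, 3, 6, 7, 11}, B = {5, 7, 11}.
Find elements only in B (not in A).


A = {1, 3, 6, 7, 11}
B = {5, 7, 11}
Region: only in B (not in A)
Elements: {5}

Elements only in B (not in A): {5}


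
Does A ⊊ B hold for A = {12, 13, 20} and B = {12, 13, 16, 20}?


A ⊂ B requires: A ⊆ B AND A ≠ B.
A ⊆ B? Yes
A = B? No
A ⊂ B: Yes (A is a proper subset of B)

Yes, A ⊂ B


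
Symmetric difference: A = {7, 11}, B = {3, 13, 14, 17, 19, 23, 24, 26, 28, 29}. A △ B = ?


A △ B = (A \ B) ∪ (B \ A) = elements in exactly one of A or B
A \ B = {7, 11}
B \ A = {3, 13, 14, 17, 19, 23, 24, 26, 28, 29}
A △ B = {3, 7, 11, 13, 14, 17, 19, 23, 24, 26, 28, 29}

A △ B = {3, 7, 11, 13, 14, 17, 19, 23, 24, 26, 28, 29}


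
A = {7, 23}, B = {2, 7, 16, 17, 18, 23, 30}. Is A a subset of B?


A ⊆ B means every element of A is in B.
All elements of A are in B.
So A ⊆ B.

Yes, A ⊆ B


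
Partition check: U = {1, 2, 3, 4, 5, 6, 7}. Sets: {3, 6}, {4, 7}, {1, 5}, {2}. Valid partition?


A partition requires: (1) non-empty parts, (2) pairwise disjoint, (3) union = U
Parts: {3, 6}, {4, 7}, {1, 5}, {2}
Union of parts: {1, 2, 3, 4, 5, 6, 7}
U = {1, 2, 3, 4, 5, 6, 7}
All non-empty? True
Pairwise disjoint? True
Covers U? True

Yes, valid partition


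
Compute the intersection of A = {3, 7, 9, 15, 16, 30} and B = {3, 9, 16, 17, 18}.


A ∩ B = elements in both A and B
A = {3, 7, 9, 15, 16, 30}
B = {3, 9, 16, 17, 18}
A ∩ B = {3, 9, 16}

A ∩ B = {3, 9, 16}


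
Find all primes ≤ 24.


Checking each candidate:
Condition: primes ≤ 24
Result = {2, 3, 5, 7, 11, 13, 17, 19, 23}

{2, 3, 5, 7, 11, 13, 17, 19, 23}


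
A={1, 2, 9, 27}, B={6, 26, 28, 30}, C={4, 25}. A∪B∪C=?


A ∪ B = {1, 2, 6, 9, 26, 27, 28, 30}
(A ∪ B) ∪ C = {1, 2, 4, 6, 9, 25, 26, 27, 28, 30}

A ∪ B ∪ C = {1, 2, 4, 6, 9, 25, 26, 27, 28, 30}


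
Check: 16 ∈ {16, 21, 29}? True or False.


A = {16, 21, 29}
Checking if 16 is in A
16 is in A → True

16 ∈ A


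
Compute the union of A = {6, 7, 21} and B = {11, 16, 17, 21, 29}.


A ∪ B = all elements in A or B (or both)
A = {6, 7, 21}
B = {11, 16, 17, 21, 29}
A ∪ B = {6, 7, 11, 16, 17, 21, 29}

A ∪ B = {6, 7, 11, 16, 17, 21, 29}


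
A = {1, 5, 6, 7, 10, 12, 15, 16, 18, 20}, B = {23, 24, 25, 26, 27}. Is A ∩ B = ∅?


Disjoint means A ∩ B = ∅.
A ∩ B = ∅
A ∩ B = ∅, so A and B are disjoint.

Yes, A and B are disjoint


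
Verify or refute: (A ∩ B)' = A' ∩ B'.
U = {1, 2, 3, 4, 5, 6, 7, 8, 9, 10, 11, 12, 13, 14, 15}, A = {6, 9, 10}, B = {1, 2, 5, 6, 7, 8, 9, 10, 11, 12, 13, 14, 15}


LHS: A ∩ B = {6, 9, 10}
(A ∩ B)' = U \ (A ∩ B) = {1, 2, 3, 4, 5, 7, 8, 11, 12, 13, 14, 15}
A' = {1, 2, 3, 4, 5, 7, 8, 11, 12, 13, 14, 15}, B' = {3, 4}
Claimed RHS: A' ∩ B' = {3, 4}
Identity is INVALID: LHS = {1, 2, 3, 4, 5, 7, 8, 11, 12, 13, 14, 15} but the RHS claimed here equals {3, 4}. The correct form is (A ∩ B)' = A' ∪ B'.

Identity is invalid: (A ∩ B)' = {1, 2, 3, 4, 5, 7, 8, 11, 12, 13, 14, 15} but A' ∩ B' = {3, 4}. The correct De Morgan law is (A ∩ B)' = A' ∪ B'.


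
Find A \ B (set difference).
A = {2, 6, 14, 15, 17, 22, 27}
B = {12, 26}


A \ B = elements in A but not in B
A = {2, 6, 14, 15, 17, 22, 27}
B = {12, 26}
Remove from A any elements in B
A \ B = {2, 6, 14, 15, 17, 22, 27}

A \ B = {2, 6, 14, 15, 17, 22, 27}


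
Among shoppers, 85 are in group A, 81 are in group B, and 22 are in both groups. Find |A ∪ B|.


|A ∪ B| = |A| + |B| - |A ∩ B|
= 85 + 81 - 22
= 144

|A ∪ B| = 144


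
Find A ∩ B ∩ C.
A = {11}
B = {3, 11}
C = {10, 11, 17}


A ∩ B = {11}
(A ∩ B) ∩ C = {11}

A ∩ B ∩ C = {11}


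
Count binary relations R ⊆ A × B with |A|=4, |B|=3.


A relation from A to B is any subset of A × B.
|A × B| = 4 × 3 = 12
# relations = 2^|A × B| = 2^12 = 4096

Number of relations = 4096


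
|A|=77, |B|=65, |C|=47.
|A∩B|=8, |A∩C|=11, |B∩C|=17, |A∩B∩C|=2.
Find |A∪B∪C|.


|A∪B∪C| = |A|+|B|+|C| - |A∩B|-|A∩C|-|B∩C| + |A∩B∩C|
= 77+65+47 - 8-11-17 + 2
= 189 - 36 + 2
= 155

|A ∪ B ∪ C| = 155


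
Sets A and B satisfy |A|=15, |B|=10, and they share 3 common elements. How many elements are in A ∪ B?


|A ∪ B| = |A| + |B| - |A ∩ B|
= 15 + 10 - 3
= 22

|A ∪ B| = 22


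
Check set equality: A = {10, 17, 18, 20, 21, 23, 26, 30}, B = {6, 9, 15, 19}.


Two sets are equal iff they have exactly the same elements.
A = {10, 17, 18, 20, 21, 23, 26, 30}
B = {6, 9, 15, 19}
Differences: {6, 9, 10, 15, 17, 18, 19, 20, 21, 23, 26, 30}
A ≠ B

No, A ≠ B


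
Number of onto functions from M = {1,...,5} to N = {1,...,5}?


n = |M| = 5, k = |N| = 5. Surjections via inclusion-exclusion:
S(n,k) = Σ(-1)^i × C(k,i) × (k-i)^n, i=0 to k
i=0: (-1)^0×C(5,0)×5^5 = 3125
i=1: (-1)^1×C(5,1)×4^5 = -5120
i=2: (-1)^2×C(5,2)×3^5 = 2430
i=3: (-1)^3×C(5,3)×2^5 = -320
i=4: (-1)^4×C(5,4)×1^5 = 5
i=5: (-1)^5×C(5,5)×0^5 = 0
Total = 120

Number of surjections = 120


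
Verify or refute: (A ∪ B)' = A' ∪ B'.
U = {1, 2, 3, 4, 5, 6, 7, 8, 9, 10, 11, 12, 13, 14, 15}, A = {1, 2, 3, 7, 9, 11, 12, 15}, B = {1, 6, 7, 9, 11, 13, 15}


LHS: A ∪ B = {1, 2, 3, 6, 7, 9, 11, 12, 13, 15}
(A ∪ B)' = U \ (A ∪ B) = {4, 5, 8, 10, 14}
A' = {4, 5, 6, 8, 10, 13, 14}, B' = {2, 3, 4, 5, 8, 10, 12, 14}
Claimed RHS: A' ∪ B' = {2, 3, 4, 5, 6, 8, 10, 12, 13, 14}
Identity is INVALID: LHS = {4, 5, 8, 10, 14} but the RHS claimed here equals {2, 3, 4, 5, 6, 8, 10, 12, 13, 14}. The correct form is (A ∪ B)' = A' ∩ B'.

Identity is invalid: (A ∪ B)' = {4, 5, 8, 10, 14} but A' ∪ B' = {2, 3, 4, 5, 6, 8, 10, 12, 13, 14}. The correct De Morgan law is (A ∪ B)' = A' ∩ B'.


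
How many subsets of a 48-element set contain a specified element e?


Subsets of A containing e correspond to subsets of A \ {e}, which has 47 elements.
Count = 2^(n-1) = 2^47
= 140737488355328

Number of subsets containing e = 140737488355328


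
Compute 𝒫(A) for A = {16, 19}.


|A| = 2, so |P(A)| = 2^2 = 4
Enumerate subsets by cardinality (0 to 2):
∅, {16}, {19}, {16, 19}

P(A) has 4 subsets: ∅, {16}, {19}, {16, 19}


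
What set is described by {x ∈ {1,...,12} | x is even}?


Checking each candidate:
Condition: even numbers in {1,...,12}
Result = {2, 4, 6, 8, 10, 12}

{2, 4, 6, 8, 10, 12}


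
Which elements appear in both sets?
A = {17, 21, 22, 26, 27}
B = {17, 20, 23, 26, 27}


A ∩ B = elements in both A and B
A = {17, 21, 22, 26, 27}
B = {17, 20, 23, 26, 27}
A ∩ B = {17, 26, 27}

A ∩ B = {17, 26, 27}


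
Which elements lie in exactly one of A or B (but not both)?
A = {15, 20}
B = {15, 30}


A △ B = (A \ B) ∪ (B \ A) = elements in exactly one of A or B
A \ B = {20}
B \ A = {30}
A △ B = {20, 30}

A △ B = {20, 30}


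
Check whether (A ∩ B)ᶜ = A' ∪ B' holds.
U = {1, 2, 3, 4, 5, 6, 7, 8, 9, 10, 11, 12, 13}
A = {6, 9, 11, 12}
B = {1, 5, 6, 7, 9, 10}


LHS: A ∩ B = {6, 9}
(A ∩ B)' = U \ (A ∩ B) = {1, 2, 3, 4, 5, 7, 8, 10, 11, 12, 13}
A' = {1, 2, 3, 4, 5, 7, 8, 10, 13}, B' = {2, 3, 4, 8, 11, 12, 13}
Claimed RHS: A' ∪ B' = {1, 2, 3, 4, 5, 7, 8, 10, 11, 12, 13}
Identity is VALID: LHS = RHS = {1, 2, 3, 4, 5, 7, 8, 10, 11, 12, 13} ✓

Identity is valid. (A ∩ B)' = A' ∪ B' = {1, 2, 3, 4, 5, 7, 8, 10, 11, 12, 13}


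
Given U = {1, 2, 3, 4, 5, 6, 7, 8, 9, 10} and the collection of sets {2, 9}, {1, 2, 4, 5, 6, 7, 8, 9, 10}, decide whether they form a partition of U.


A partition requires: (1) non-empty parts, (2) pairwise disjoint, (3) union = U
Parts: {2, 9}, {1, 2, 4, 5, 6, 7, 8, 9, 10}
Union of parts: {1, 2, 4, 5, 6, 7, 8, 9, 10}
U = {1, 2, 3, 4, 5, 6, 7, 8, 9, 10}
All non-empty? True
Pairwise disjoint? False
Covers U? False

No, not a valid partition


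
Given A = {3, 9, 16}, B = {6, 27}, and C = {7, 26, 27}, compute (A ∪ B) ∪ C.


A ∪ B = {3, 6, 9, 16, 27}
(A ∪ B) ∪ C = {3, 6, 7, 9, 16, 26, 27}

A ∪ B ∪ C = {3, 6, 7, 9, 16, 26, 27}


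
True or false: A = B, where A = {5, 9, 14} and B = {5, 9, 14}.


Two sets are equal iff they have exactly the same elements.
A = {5, 9, 14}
B = {5, 9, 14}
Same elements → A = B

Yes, A = B


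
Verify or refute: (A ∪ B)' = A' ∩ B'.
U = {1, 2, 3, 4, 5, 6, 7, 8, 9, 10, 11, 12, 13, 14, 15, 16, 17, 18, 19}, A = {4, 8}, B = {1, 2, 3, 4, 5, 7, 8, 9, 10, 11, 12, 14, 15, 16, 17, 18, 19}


LHS: A ∪ B = {1, 2, 3, 4, 5, 7, 8, 9, 10, 11, 12, 14, 15, 16, 17, 18, 19}
(A ∪ B)' = U \ (A ∪ B) = {6, 13}
A' = {1, 2, 3, 5, 6, 7, 9, 10, 11, 12, 13, 14, 15, 16, 17, 18, 19}, B' = {6, 13}
Claimed RHS: A' ∩ B' = {6, 13}
Identity is VALID: LHS = RHS = {6, 13} ✓

Identity is valid. (A ∪ B)' = A' ∩ B' = {6, 13}


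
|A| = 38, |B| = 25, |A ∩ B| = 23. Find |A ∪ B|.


|A ∪ B| = |A| + |B| - |A ∩ B|
= 38 + 25 - 23
= 40

|A ∪ B| = 40


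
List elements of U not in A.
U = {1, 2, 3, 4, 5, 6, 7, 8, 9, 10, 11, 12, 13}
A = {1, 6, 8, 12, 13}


Aᶜ = U \ A = elements in U but not in A
U = {1, 2, 3, 4, 5, 6, 7, 8, 9, 10, 11, 12, 13}
A = {1, 6, 8, 12, 13}
Aᶜ = {2, 3, 4, 5, 7, 9, 10, 11}

Aᶜ = {2, 3, 4, 5, 7, 9, 10, 11}


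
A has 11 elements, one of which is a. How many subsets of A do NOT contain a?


Subsets of A avoiding a are subsets of A \ {a}, which has 10 elements.
Count = 2^(n-1) = 2^10
= 1024

Number of subsets avoiding a = 1024


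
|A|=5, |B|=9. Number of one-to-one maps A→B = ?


An injection sends each of |A| = 5 inputs to a distinct output in B.
# injections = |B|·(|B|-1)·…·(|B|-|A|+1) = 9! / (9 - 5)!
= 9 × 8 × 7 × 6 × 5
= 15120

Number of injections = 15120


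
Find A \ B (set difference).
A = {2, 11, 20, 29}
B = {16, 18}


A \ B = elements in A but not in B
A = {2, 11, 20, 29}
B = {16, 18}
Remove from A any elements in B
A \ B = {2, 11, 20, 29}

A \ B = {2, 11, 20, 29}


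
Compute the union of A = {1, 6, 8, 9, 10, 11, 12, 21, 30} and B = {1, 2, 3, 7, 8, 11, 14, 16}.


A ∪ B = all elements in A or B (or both)
A = {1, 6, 8, 9, 10, 11, 12, 21, 30}
B = {1, 2, 3, 7, 8, 11, 14, 16}
A ∪ B = {1, 2, 3, 6, 7, 8, 9, 10, 11, 12, 14, 16, 21, 30}

A ∪ B = {1, 2, 3, 6, 7, 8, 9, 10, 11, 12, 14, 16, 21, 30}


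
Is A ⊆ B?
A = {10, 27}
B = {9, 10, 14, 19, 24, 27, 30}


A ⊆ B means every element of A is in B.
All elements of A are in B.
So A ⊆ B.

Yes, A ⊆ B


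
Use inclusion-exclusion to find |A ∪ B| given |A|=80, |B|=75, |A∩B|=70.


|A ∪ B| = |A| + |B| - |A ∩ B|
= 80 + 75 - 70
= 85

|A ∪ B| = 85


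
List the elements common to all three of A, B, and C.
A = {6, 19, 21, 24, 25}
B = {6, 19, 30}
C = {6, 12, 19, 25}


A ∩ B = {6, 19}
(A ∩ B) ∩ C = {6, 19}

A ∩ B ∩ C = {6, 19}


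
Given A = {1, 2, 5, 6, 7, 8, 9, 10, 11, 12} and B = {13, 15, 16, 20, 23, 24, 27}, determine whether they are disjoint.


Disjoint means A ∩ B = ∅.
A ∩ B = ∅
A ∩ B = ∅, so A and B are disjoint.

Yes, A and B are disjoint


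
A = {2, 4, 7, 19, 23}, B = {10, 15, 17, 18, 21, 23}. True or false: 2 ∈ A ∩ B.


A = {2, 4, 7, 19, 23}, B = {10, 15, 17, 18, 21, 23}
A ∩ B = elements in both A and B
A ∩ B = {23}
Checking if 2 ∈ A ∩ B
2 is not in A ∩ B → False

2 ∉ A ∩ B


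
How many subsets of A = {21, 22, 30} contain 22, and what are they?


A subset of A contains 22 iff the remaining 2 elements form any subset of A \ {22}.
Count: 2^(n-1) = 2^2 = 4
Subsets containing 22: {22}, {21, 22}, {22, 30}, {21, 22, 30}

Subsets containing 22 (4 total): {22}, {21, 22}, {22, 30}, {21, 22, 30}


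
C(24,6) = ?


C(n,k) = n! / (k!(n-k)!)
C(24,6) = 24! / (6!18!)
= 134596

C(24,6) = 134596


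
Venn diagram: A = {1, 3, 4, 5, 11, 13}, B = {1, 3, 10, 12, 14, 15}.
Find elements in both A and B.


A = {1, 3, 4, 5, 11, 13}
B = {1, 3, 10, 12, 14, 15}
Region: in both A and B
Elements: {1, 3}

Elements in both A and B: {1, 3}


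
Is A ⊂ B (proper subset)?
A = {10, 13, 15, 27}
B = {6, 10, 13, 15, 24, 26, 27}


A ⊂ B requires: A ⊆ B AND A ≠ B.
A ⊆ B? Yes
A = B? No
A ⊂ B: Yes (A is a proper subset of B)

Yes, A ⊂ B


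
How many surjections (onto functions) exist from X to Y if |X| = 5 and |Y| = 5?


n = |X| = 5, k = |Y| = 5. Surjections via inclusion-exclusion:
S(n,k) = Σ(-1)^i × C(k,i) × (k-i)^n, i=0 to k
i=0: (-1)^0×C(5,0)×5^5 = 3125
i=1: (-1)^1×C(5,1)×4^5 = -5120
i=2: (-1)^2×C(5,2)×3^5 = 2430
i=3: (-1)^3×C(5,3)×2^5 = -320
i=4: (-1)^4×C(5,4)×1^5 = 5
i=5: (-1)^5×C(5,5)×0^5 = 0
Total = 120

Number of surjections = 120


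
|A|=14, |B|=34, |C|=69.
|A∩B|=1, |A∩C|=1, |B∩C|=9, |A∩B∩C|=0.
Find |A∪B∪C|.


|A∪B∪C| = |A|+|B|+|C| - |A∩B|-|A∩C|-|B∩C| + |A∩B∩C|
= 14+34+69 - 1-1-9 + 0
= 117 - 11 + 0
= 106

|A ∪ B ∪ C| = 106


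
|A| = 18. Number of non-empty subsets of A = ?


Total subsets = 2^n = 2^18 = 262144
Non-empty subsets exclude the empty set: 2^n - 1
= 262144 - 1
= 262143

Number of non-empty subsets = 262143


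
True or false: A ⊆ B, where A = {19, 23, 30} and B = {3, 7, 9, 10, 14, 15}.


A ⊆ B means every element of A is in B.
Elements in A not in B: {19, 23, 30}
So A ⊄ B.

No, A ⊄ B


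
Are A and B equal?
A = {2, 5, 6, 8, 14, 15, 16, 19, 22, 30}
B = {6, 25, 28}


Two sets are equal iff they have exactly the same elements.
A = {2, 5, 6, 8, 14, 15, 16, 19, 22, 30}
B = {6, 25, 28}
Differences: {2, 5, 8, 14, 15, 16, 19, 22, 25, 28, 30}
A ≠ B

No, A ≠ B


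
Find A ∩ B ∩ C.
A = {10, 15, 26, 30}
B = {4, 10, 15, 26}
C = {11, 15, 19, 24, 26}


A ∩ B = {10, 15, 26}
(A ∩ B) ∩ C = {15, 26}

A ∩ B ∩ C = {15, 26}


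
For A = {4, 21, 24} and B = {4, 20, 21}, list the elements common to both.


A ∩ B = elements in both A and B
A = {4, 21, 24}
B = {4, 20, 21}
A ∩ B = {4, 21}

A ∩ B = {4, 21}


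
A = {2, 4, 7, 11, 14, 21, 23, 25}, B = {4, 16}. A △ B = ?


A △ B = (A \ B) ∪ (B \ A) = elements in exactly one of A or B
A \ B = {2, 7, 11, 14, 21, 23, 25}
B \ A = {16}
A △ B = {2, 7, 11, 14, 16, 21, 23, 25}

A △ B = {2, 7, 11, 14, 16, 21, 23, 25}


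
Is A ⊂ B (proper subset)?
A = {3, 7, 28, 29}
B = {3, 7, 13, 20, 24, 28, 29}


A ⊂ B requires: A ⊆ B AND A ≠ B.
A ⊆ B? Yes
A = B? No
A ⊂ B: Yes (A is a proper subset of B)

Yes, A ⊂ B


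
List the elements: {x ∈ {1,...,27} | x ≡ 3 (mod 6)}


Checking each candidate:
Condition: x in {1,...,27} with x ≡ 3 (mod 6)
Result = {3, 9, 15, 21, 27}

{3, 9, 15, 21, 27}


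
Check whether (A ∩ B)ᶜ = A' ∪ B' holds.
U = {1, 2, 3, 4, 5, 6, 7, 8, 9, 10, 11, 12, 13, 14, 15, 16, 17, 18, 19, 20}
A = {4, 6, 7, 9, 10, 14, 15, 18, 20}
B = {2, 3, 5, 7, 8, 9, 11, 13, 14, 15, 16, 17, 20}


LHS: A ∩ B = {7, 9, 14, 15, 20}
(A ∩ B)' = U \ (A ∩ B) = {1, 2, 3, 4, 5, 6, 8, 10, 11, 12, 13, 16, 17, 18, 19}
A' = {1, 2, 3, 5, 8, 11, 12, 13, 16, 17, 19}, B' = {1, 4, 6, 10, 12, 18, 19}
Claimed RHS: A' ∪ B' = {1, 2, 3, 4, 5, 6, 8, 10, 11, 12, 13, 16, 17, 18, 19}
Identity is VALID: LHS = RHS = {1, 2, 3, 4, 5, 6, 8, 10, 11, 12, 13, 16, 17, 18, 19} ✓

Identity is valid. (A ∩ B)' = A' ∪ B' = {1, 2, 3, 4, 5, 6, 8, 10, 11, 12, 13, 16, 17, 18, 19}


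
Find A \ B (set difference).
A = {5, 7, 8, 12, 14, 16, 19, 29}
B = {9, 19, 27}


A \ B = elements in A but not in B
A = {5, 7, 8, 12, 14, 16, 19, 29}
B = {9, 19, 27}
Remove from A any elements in B
A \ B = {5, 7, 8, 12, 14, 16, 29}

A \ B = {5, 7, 8, 12, 14, 16, 29}


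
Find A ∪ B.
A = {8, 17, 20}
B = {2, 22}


A ∪ B = all elements in A or B (or both)
A = {8, 17, 20}
B = {2, 22}
A ∪ B = {2, 8, 17, 20, 22}

A ∪ B = {2, 8, 17, 20, 22}


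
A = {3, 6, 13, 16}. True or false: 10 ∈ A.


A = {3, 6, 13, 16}
Checking if 10 is in A
10 is not in A → False

10 ∉ A


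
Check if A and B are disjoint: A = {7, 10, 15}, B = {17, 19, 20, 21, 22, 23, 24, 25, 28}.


Disjoint means A ∩ B = ∅.
A ∩ B = ∅
A ∩ B = ∅, so A and B are disjoint.

Yes, A and B are disjoint


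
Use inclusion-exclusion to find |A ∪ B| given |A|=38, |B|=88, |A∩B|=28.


|A ∪ B| = |A| + |B| - |A ∩ B|
= 38 + 88 - 28
= 98

|A ∪ B| = 98


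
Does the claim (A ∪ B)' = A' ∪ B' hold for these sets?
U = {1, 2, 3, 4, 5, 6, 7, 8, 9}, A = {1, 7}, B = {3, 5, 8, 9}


LHS: A ∪ B = {1, 3, 5, 7, 8, 9}
(A ∪ B)' = U \ (A ∪ B) = {2, 4, 6}
A' = {2, 3, 4, 5, 6, 8, 9}, B' = {1, 2, 4, 6, 7}
Claimed RHS: A' ∪ B' = {1, 2, 3, 4, 5, 6, 7, 8, 9}
Identity is INVALID: LHS = {2, 4, 6} but the RHS claimed here equals {1, 2, 3, 4, 5, 6, 7, 8, 9}. The correct form is (A ∪ B)' = A' ∩ B'.

Identity is invalid: (A ∪ B)' = {2, 4, 6} but A' ∪ B' = {1, 2, 3, 4, 5, 6, 7, 8, 9}. The correct De Morgan law is (A ∪ B)' = A' ∩ B'.


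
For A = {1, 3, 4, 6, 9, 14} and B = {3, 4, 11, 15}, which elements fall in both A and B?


A = {1, 3, 4, 6, 9, 14}
B = {3, 4, 11, 15}
Region: in both A and B
Elements: {3, 4}

Elements in both A and B: {3, 4}


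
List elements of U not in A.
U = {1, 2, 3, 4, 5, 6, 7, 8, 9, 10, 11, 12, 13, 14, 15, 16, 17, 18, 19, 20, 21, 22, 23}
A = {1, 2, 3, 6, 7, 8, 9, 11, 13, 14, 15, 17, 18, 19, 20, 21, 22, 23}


Aᶜ = U \ A = elements in U but not in A
U = {1, 2, 3, 4, 5, 6, 7, 8, 9, 10, 11, 12, 13, 14, 15, 16, 17, 18, 19, 20, 21, 22, 23}
A = {1, 2, 3, 6, 7, 8, 9, 11, 13, 14, 15, 17, 18, 19, 20, 21, 22, 23}
Aᶜ = {4, 5, 10, 12, 16}

Aᶜ = {4, 5, 10, 12, 16}


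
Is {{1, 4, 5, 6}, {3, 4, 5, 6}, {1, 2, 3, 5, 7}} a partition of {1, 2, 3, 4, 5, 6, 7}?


A partition requires: (1) non-empty parts, (2) pairwise disjoint, (3) union = U
Parts: {1, 4, 5, 6}, {3, 4, 5, 6}, {1, 2, 3, 5, 7}
Union of parts: {1, 2, 3, 4, 5, 6, 7}
U = {1, 2, 3, 4, 5, 6, 7}
All non-empty? True
Pairwise disjoint? False
Covers U? True

No, not a valid partition


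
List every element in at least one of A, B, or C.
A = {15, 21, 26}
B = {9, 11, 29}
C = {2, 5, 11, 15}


A ∪ B = {9, 11, 15, 21, 26, 29}
(A ∪ B) ∪ C = {2, 5, 9, 11, 15, 21, 26, 29}

A ∪ B ∪ C = {2, 5, 9, 11, 15, 21, 26, 29}


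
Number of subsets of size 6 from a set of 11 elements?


C(n,k) = n! / (k!(n-k)!)
C(11,6) = 11! / (6!5!)
= 462

C(11,6) = 462


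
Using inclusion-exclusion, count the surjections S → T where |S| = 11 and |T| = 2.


n = |S| = 11, k = |T| = 2. Surjections via inclusion-exclusion:
S(n,k) = Σ(-1)^i × C(k,i) × (k-i)^n, i=0 to k
i=0: (-1)^0×C(2,0)×2^11 = 2048
i=1: (-1)^1×C(2,1)×1^11 = -2
i=2: (-1)^2×C(2,2)×0^11 = 0
Total = 2046

Number of surjections = 2046


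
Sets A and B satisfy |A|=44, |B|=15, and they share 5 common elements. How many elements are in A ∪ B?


|A ∪ B| = |A| + |B| - |A ∩ B|
= 44 + 15 - 5
= 54

|A ∪ B| = 54


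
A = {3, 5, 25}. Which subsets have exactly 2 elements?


|A| = 3, so A has C(3,2) = 3 subsets of size 2.
Enumerate by choosing 2 elements from A at a time:
{3, 5}, {3, 25}, {5, 25}

2-element subsets (3 total): {3, 5}, {3, 25}, {5, 25}


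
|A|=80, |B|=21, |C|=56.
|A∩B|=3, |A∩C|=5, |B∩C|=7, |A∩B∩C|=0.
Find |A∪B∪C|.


|A∪B∪C| = |A|+|B|+|C| - |A∩B|-|A∩C|-|B∩C| + |A∩B∩C|
= 80+21+56 - 3-5-7 + 0
= 157 - 15 + 0
= 142

|A ∪ B ∪ C| = 142


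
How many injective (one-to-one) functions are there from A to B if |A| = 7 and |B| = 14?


An injection sends each of |A| = 7 inputs to a distinct output in B.
# injections = |B|·(|B|-1)·…·(|B|-|A|+1) = 14! / (14 - 7)!
= 14 × 13 × 12 × 11 × 10 × 9 × 8
= 17297280

Number of injections = 17297280


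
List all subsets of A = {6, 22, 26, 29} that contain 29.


A subset of A contains 29 iff the remaining 3 elements form any subset of A \ {29}.
Count: 2^(n-1) = 2^3 = 8
Subsets containing 29: {29}, {6, 29}, {22, 29}, {26, 29}, {6, 22, 29}, {6, 26, 29}, {22, 26, 29}, {6, 22, 26, 29}

Subsets containing 29 (8 total): {29}, {6, 29}, {22, 29}, {26, 29}, {6, 22, 29}, {6, 26, 29}, {22, 26, 29}, {6, 22, 26, 29}


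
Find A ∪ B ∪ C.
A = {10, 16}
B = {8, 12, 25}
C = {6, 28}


A ∪ B = {8, 10, 12, 16, 25}
(A ∪ B) ∪ C = {6, 8, 10, 12, 16, 25, 28}

A ∪ B ∪ C = {6, 8, 10, 12, 16, 25, 28}


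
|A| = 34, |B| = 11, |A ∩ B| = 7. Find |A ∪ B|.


|A ∪ B| = |A| + |B| - |A ∩ B|
= 34 + 11 - 7
= 38

|A ∪ B| = 38


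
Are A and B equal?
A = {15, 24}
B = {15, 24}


Two sets are equal iff they have exactly the same elements.
A = {15, 24}
B = {15, 24}
Same elements → A = B

Yes, A = B


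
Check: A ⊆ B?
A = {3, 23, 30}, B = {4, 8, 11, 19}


A ⊆ B means every element of A is in B.
Elements in A not in B: {3, 23, 30}
So A ⊄ B.

No, A ⊄ B


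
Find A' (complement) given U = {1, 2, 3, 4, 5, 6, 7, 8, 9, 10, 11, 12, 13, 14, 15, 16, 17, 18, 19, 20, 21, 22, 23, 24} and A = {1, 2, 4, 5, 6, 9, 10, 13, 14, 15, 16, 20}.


Aᶜ = U \ A = elements in U but not in A
U = {1, 2, 3, 4, 5, 6, 7, 8, 9, 10, 11, 12, 13, 14, 15, 16, 17, 18, 19, 20, 21, 22, 23, 24}
A = {1, 2, 4, 5, 6, 9, 10, 13, 14, 15, 16, 20}
Aᶜ = {3, 7, 8, 11, 12, 17, 18, 19, 21, 22, 23, 24}

Aᶜ = {3, 7, 8, 11, 12, 17, 18, 19, 21, 22, 23, 24}


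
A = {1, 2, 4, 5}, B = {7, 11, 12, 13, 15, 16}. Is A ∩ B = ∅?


Disjoint means A ∩ B = ∅.
A ∩ B = ∅
A ∩ B = ∅, so A and B are disjoint.

Yes, A and B are disjoint


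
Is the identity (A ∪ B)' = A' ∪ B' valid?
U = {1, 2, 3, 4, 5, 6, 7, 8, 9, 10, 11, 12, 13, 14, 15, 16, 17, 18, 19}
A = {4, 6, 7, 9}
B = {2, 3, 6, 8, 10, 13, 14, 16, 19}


LHS: A ∪ B = {2, 3, 4, 6, 7, 8, 9, 10, 13, 14, 16, 19}
(A ∪ B)' = U \ (A ∪ B) = {1, 5, 11, 12, 15, 17, 18}
A' = {1, 2, 3, 5, 8, 10, 11, 12, 13, 14, 15, 16, 17, 18, 19}, B' = {1, 4, 5, 7, 9, 11, 12, 15, 17, 18}
Claimed RHS: A' ∪ B' = {1, 2, 3, 4, 5, 7, 8, 9, 10, 11, 12, 13, 14, 15, 16, 17, 18, 19}
Identity is INVALID: LHS = {1, 5, 11, 12, 15, 17, 18} but the RHS claimed here equals {1, 2, 3, 4, 5, 7, 8, 9, 10, 11, 12, 13, 14, 15, 16, 17, 18, 19}. The correct form is (A ∪ B)' = A' ∩ B'.

Identity is invalid: (A ∪ B)' = {1, 5, 11, 12, 15, 17, 18} but A' ∪ B' = {1, 2, 3, 4, 5, 7, 8, 9, 10, 11, 12, 13, 14, 15, 16, 17, 18, 19}. The correct De Morgan law is (A ∪ B)' = A' ∩ B'.


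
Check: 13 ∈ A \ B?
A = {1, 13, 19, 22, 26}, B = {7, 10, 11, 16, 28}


A = {1, 13, 19, 22, 26}, B = {7, 10, 11, 16, 28}
A \ B = elements in A but not in B
A \ B = {1, 13, 19, 22, 26}
Checking if 13 ∈ A \ B
13 is in A \ B → True

13 ∈ A \ B


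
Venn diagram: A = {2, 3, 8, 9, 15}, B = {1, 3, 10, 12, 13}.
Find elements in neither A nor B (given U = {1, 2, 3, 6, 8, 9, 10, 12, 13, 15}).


A = {2, 3, 8, 9, 15}
B = {1, 3, 10, 12, 13}
Region: in neither A nor B (given U = {1, 2, 3, 6, 8, 9, 10, 12, 13, 15})
Elements: {6}

Elements in neither A nor B (given U = {1, 2, 3, 6, 8, 9, 10, 12, 13, 15}): {6}


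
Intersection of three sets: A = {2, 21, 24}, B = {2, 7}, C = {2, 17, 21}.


A ∩ B = {2}
(A ∩ B) ∩ C = {2}

A ∩ B ∩ C = {2}


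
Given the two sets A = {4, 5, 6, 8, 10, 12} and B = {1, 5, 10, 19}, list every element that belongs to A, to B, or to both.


A ∪ B = all elements in A or B (or both)
A = {4, 5, 6, 8, 10, 12}
B = {1, 5, 10, 19}
A ∪ B = {1, 4, 5, 6, 8, 10, 12, 19}

A ∪ B = {1, 4, 5, 6, 8, 10, 12, 19}


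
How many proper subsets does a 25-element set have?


Total subsets = 2^n = 2^25 = 33554432
Proper subsets exclude the set itself: 2^n - 1
= 33554432 - 1
= 33554431

Number of proper subsets = 33554431


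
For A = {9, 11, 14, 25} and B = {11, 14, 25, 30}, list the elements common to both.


A ∩ B = elements in both A and B
A = {9, 11, 14, 25}
B = {11, 14, 25, 30}
A ∩ B = {11, 14, 25}

A ∩ B = {11, 14, 25}


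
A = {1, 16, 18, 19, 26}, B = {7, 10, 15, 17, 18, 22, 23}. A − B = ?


A \ B = elements in A but not in B
A = {1, 16, 18, 19, 26}
B = {7, 10, 15, 17, 18, 22, 23}
Remove from A any elements in B
A \ B = {1, 16, 19, 26}

A \ B = {1, 16, 19, 26}


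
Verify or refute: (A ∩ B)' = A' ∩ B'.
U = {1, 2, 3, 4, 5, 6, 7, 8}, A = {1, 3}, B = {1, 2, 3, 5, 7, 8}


LHS: A ∩ B = {1, 3}
(A ∩ B)' = U \ (A ∩ B) = {2, 4, 5, 6, 7, 8}
A' = {2, 4, 5, 6, 7, 8}, B' = {4, 6}
Claimed RHS: A' ∩ B' = {4, 6}
Identity is INVALID: LHS = {2, 4, 5, 6, 7, 8} but the RHS claimed here equals {4, 6}. The correct form is (A ∩ B)' = A' ∪ B'.

Identity is invalid: (A ∩ B)' = {2, 4, 5, 6, 7, 8} but A' ∩ B' = {4, 6}. The correct De Morgan law is (A ∩ B)' = A' ∪ B'.


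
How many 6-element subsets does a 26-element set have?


C(n,k) = n! / (k!(n-k)!)
C(26,6) = 26! / (6!20!)
= 230230

C(26,6) = 230230


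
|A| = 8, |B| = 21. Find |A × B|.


|A × B| = |A| × |B|
= 8 × 21
= 168

|A × B| = 168


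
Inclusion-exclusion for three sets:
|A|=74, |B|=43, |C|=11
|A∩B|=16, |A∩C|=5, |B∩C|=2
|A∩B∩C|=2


|A∪B∪C| = |A|+|B|+|C| - |A∩B|-|A∩C|-|B∩C| + |A∩B∩C|
= 74+43+11 - 16-5-2 + 2
= 128 - 23 + 2
= 107

|A ∪ B ∪ C| = 107


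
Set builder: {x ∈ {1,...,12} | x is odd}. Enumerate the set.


Checking each candidate:
Condition: odd numbers in {1,...,12}
Result = {1, 3, 5, 7, 9, 11}

{1, 3, 5, 7, 9, 11}


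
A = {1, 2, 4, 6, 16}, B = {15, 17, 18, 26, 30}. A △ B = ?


A △ B = (A \ B) ∪ (B \ A) = elements in exactly one of A or B
A \ B = {1, 2, 4, 6, 16}
B \ A = {15, 17, 18, 26, 30}
A △ B = {1, 2, 4, 6, 15, 16, 17, 18, 26, 30}

A △ B = {1, 2, 4, 6, 15, 16, 17, 18, 26, 30}


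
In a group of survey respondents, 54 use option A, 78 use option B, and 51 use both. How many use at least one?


|A ∪ B| = |A| + |B| - |A ∩ B|
= 54 + 78 - 51
= 81

|A ∪ B| = 81


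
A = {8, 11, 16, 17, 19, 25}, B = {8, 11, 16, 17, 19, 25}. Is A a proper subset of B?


A ⊂ B requires: A ⊆ B AND A ≠ B.
A ⊆ B? Yes
A = B? Yes
A = B, so A is not a PROPER subset.

No, A is not a proper subset of B


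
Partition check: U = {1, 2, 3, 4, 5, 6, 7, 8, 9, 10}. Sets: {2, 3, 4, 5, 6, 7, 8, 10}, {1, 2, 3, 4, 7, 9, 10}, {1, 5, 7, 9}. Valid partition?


A partition requires: (1) non-empty parts, (2) pairwise disjoint, (3) union = U
Parts: {2, 3, 4, 5, 6, 7, 8, 10}, {1, 2, 3, 4, 7, 9, 10}, {1, 5, 7, 9}
Union of parts: {1, 2, 3, 4, 5, 6, 7, 8, 9, 10}
U = {1, 2, 3, 4, 5, 6, 7, 8, 9, 10}
All non-empty? True
Pairwise disjoint? False
Covers U? True

No, not a valid partition


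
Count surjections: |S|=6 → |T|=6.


n = |S| = 6, k = |T| = 6. Surjections via inclusion-exclusion:
S(n,k) = Σ(-1)^i × C(k,i) × (k-i)^n, i=0 to k
i=0: (-1)^0×C(6,0)×6^6 = 46656
i=1: (-1)^1×C(6,1)×5^6 = -93750
i=2: (-1)^2×C(6,2)×4^6 = 61440
i=3: (-1)^3×C(6,3)×3^6 = -14580
i=4: (-1)^4×C(6,4)×2^6 = 960
i=5: (-1)^5×C(6,5)×1^6 = -6
i=6: (-1)^6×C(6,6)×0^6 = 0
Total = 720

Number of surjections = 720


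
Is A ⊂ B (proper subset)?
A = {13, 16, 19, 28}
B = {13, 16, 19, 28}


A ⊂ B requires: A ⊆ B AND A ≠ B.
A ⊆ B? Yes
A = B? Yes
A = B, so A is not a PROPER subset.

No, A is not a proper subset of B


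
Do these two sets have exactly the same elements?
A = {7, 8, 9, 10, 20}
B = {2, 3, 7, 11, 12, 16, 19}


Two sets are equal iff they have exactly the same elements.
A = {7, 8, 9, 10, 20}
B = {2, 3, 7, 11, 12, 16, 19}
Differences: {2, 3, 8, 9, 10, 11, 12, 16, 19, 20}
A ≠ B

No, A ≠ B


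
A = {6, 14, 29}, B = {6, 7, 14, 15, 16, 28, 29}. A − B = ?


A \ B = elements in A but not in B
A = {6, 14, 29}
B = {6, 7, 14, 15, 16, 28, 29}
Remove from A any elements in B
A \ B = ∅

A \ B = ∅


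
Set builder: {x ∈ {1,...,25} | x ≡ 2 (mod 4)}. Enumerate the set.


Checking each candidate:
Condition: x in {1,...,25} with x ≡ 2 (mod 4)
Result = {2, 6, 10, 14, 18, 22}

{2, 6, 10, 14, 18, 22}


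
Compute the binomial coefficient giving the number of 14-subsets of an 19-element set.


C(n,k) = n! / (k!(n-k)!)
C(19,14) = 19! / (14!5!)
= 11628

C(19,14) = 11628


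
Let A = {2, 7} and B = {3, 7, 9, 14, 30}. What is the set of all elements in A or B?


A ∪ B = all elements in A or B (or both)
A = {2, 7}
B = {3, 7, 9, 14, 30}
A ∪ B = {2, 3, 7, 9, 14, 30}

A ∪ B = {2, 3, 7, 9, 14, 30}


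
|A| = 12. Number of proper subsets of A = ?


Total subsets = 2^n = 2^12 = 4096
Proper subsets exclude the set itself: 2^n - 1
= 4096 - 1
= 4095

Number of proper subsets = 4095


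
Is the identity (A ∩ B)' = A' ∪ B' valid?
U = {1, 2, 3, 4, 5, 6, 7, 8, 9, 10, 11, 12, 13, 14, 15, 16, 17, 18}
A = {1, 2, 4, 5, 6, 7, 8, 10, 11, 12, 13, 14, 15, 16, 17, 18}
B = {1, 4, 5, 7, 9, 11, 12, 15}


LHS: A ∩ B = {1, 4, 5, 7, 11, 12, 15}
(A ∩ B)' = U \ (A ∩ B) = {2, 3, 6, 8, 9, 10, 13, 14, 16, 17, 18}
A' = {3, 9}, B' = {2, 3, 6, 8, 10, 13, 14, 16, 17, 18}
Claimed RHS: A' ∪ B' = {2, 3, 6, 8, 9, 10, 13, 14, 16, 17, 18}
Identity is VALID: LHS = RHS = {2, 3, 6, 8, 9, 10, 13, 14, 16, 17, 18} ✓

Identity is valid. (A ∩ B)' = A' ∪ B' = {2, 3, 6, 8, 9, 10, 13, 14, 16, 17, 18}


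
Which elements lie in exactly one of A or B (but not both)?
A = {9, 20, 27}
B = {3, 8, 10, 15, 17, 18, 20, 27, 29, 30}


A △ B = (A \ B) ∪ (B \ A) = elements in exactly one of A or B
A \ B = {9}
B \ A = {3, 8, 10, 15, 17, 18, 29, 30}
A △ B = {3, 8, 9, 10, 15, 17, 18, 29, 30}

A △ B = {3, 8, 9, 10, 15, 17, 18, 29, 30}


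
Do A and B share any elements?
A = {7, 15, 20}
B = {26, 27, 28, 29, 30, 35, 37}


Disjoint means A ∩ B = ∅.
A ∩ B = ∅
A ∩ B = ∅, so A and B are disjoint.

No — A and B share no elements (A ∩ B = ∅), so they are disjoint


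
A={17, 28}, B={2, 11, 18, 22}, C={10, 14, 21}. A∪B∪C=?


A ∪ B = {2, 11, 17, 18, 22, 28}
(A ∪ B) ∪ C = {2, 10, 11, 14, 17, 18, 21, 22, 28}

A ∪ B ∪ C = {2, 10, 11, 14, 17, 18, 21, 22, 28}


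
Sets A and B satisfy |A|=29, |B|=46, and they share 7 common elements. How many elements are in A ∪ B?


|A ∪ B| = |A| + |B| - |A ∩ B|
= 29 + 46 - 7
= 68

|A ∪ B| = 68


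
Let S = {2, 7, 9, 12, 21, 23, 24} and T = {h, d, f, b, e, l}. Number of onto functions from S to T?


n = |S| = 7, k = |T| = 6. Surjections via inclusion-exclusion:
S(n,k) = Σ(-1)^i × C(k,i) × (k-i)^n, i=0 to k
i=0: (-1)^0×C(6,0)×6^7 = 279936
i=1: (-1)^1×C(6,1)×5^7 = -468750
i=2: (-1)^2×C(6,2)×4^7 = 245760
i=3: (-1)^3×C(6,3)×3^7 = -43740
i=4: (-1)^4×C(6,4)×2^7 = 1920
i=5: (-1)^5×C(6,5)×1^7 = -6
i=6: (-1)^6×C(6,6)×0^7 = 0
Total = 15120

Number of surjections = 15120


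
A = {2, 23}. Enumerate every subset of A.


|A| = 2, so |P(A)| = 2^2 = 4
Enumerate subsets by cardinality (0 to 2):
∅, {2}, {23}, {2, 23}

P(A) has 4 subsets: ∅, {2}, {23}, {2, 23}


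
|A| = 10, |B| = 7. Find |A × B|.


|A × B| = |A| × |B|
= 10 × 7
= 70

|A × B| = 70


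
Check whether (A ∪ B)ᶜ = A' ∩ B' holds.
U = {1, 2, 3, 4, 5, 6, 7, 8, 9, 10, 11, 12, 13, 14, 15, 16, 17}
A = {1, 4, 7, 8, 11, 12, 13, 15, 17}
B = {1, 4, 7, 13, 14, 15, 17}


LHS: A ∪ B = {1, 4, 7, 8, 11, 12, 13, 14, 15, 17}
(A ∪ B)' = U \ (A ∪ B) = {2, 3, 5, 6, 9, 10, 16}
A' = {2, 3, 5, 6, 9, 10, 14, 16}, B' = {2, 3, 5, 6, 8, 9, 10, 11, 12, 16}
Claimed RHS: A' ∩ B' = {2, 3, 5, 6, 9, 10, 16}
Identity is VALID: LHS = RHS = {2, 3, 5, 6, 9, 10, 16} ✓

Identity is valid. (A ∪ B)' = A' ∩ B' = {2, 3, 5, 6, 9, 10, 16}
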